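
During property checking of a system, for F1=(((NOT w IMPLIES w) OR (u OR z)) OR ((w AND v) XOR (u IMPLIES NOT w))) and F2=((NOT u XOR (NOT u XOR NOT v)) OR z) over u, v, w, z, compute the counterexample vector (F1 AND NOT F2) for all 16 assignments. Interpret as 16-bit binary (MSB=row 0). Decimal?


F1 = (((NOT w IMPLIES w) OR (u OR z)) OR ((w AND v) XOR (u IMPLIES NOT w)))
F2 = ((NOT u XOR (NOT u XOR NOT v)) OR z)
Counterexample to F1=>F2 is where F1=1 and F2=0.
Evaluate each row (bits = u,v,w,z, MSB first):
  row 0 [0000]: F1=1 F2=1 -> F1&~F2 -> 0
  row 1 [0001]: F1=1 F2=1 -> F1&~F2 -> 0
  row 2 [0010]: F1=1 F2=1 -> F1&~F2 -> 0
  row 3 [0011]: F1=1 F2=1 -> F1&~F2 -> 0
  row 4 [0100]: F1=1 F2=0 -> F1&~F2 -> 1
  row 5 [0101]: F1=1 F2=1 -> F1&~F2 -> 0
  row 6 [0110]: F1=1 F2=0 -> F1&~F2 -> 1
  row 7 [0111]: F1=1 F2=1 -> F1&~F2 -> 0
  row 8 [1000]: F1=1 F2=1 -> F1&~F2 -> 0
  row 9 [1001]: F1=1 F2=1 -> F1&~F2 -> 0
  row 10 [1010]: F1=1 F2=1 -> F1&~F2 -> 0
  row 11 [1011]: F1=1 F2=1 -> F1&~F2 -> 0
  row 12 [1100]: F1=1 F2=0 -> F1&~F2 -> 1
  row 13 [1101]: F1=1 F2=1 -> F1&~F2 -> 0
  row 14 [1110]: F1=1 F2=0 -> F1&~F2 -> 1
  row 15 [1111]: F1=1 F2=1 -> F1&~F2 -> 0
Full result column, 4 rows per line (u,v fixed per line; w,z runs 00..11 left to right):
  rows 0-3 [u,v=00]: 0000  = hex 0
  rows 4-7 [u,v=01]: 1010  = hex A
  rows 8-11 [u,v=10]: 0000  = hex 0
  rows 12-15 [u,v=11]: 1010  = hex A
Counterexample vector (row 0 .. row 15) = 0000101000001010
Output column grouped in 4s = 0000 1010 0000 1010 = 0x0A0A
Convert to decimal digit by digit (value = value*16 + digit):
  0 -> 0
  0*16 + 10 (A) = 10
  10*16 + 0 = 160
  160*16 + 10 (A) = 2570
Decimal = 2570

2570


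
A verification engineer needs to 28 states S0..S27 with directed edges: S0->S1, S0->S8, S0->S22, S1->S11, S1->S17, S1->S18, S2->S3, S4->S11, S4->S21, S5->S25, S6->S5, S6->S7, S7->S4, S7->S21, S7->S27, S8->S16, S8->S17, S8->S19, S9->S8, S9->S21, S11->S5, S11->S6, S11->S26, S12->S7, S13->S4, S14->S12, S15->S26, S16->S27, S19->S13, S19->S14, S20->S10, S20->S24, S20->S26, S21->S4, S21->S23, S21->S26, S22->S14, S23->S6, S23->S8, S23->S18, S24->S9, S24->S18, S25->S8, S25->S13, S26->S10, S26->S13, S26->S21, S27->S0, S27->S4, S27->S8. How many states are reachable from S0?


BFS from S0:
  layer 0: {S0}
  layer 1: {S1, S8, S22}
  layer 2: {S11, S14, S16, S17, S18, S19}
  layer 3: {S5, S6, S12, S13, S26, S27}
  layer 4: {S4, S7, S10, S21, S25}
  layer 5: {S23}
Reachable set: {S0, S1, S4, S5, S6, S7, S8, S10, S11, S12, S13, S14, S16, S17, S18, S19, S21, S22, S23, S25, S26, S27}
Count = 22

22


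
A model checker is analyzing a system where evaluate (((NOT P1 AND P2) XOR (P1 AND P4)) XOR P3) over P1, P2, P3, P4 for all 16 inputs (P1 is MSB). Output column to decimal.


Formula: (((NOT P1 AND P2) XOR (P1 AND P4)) XOR P3) over P1, P2, P3, P4 (16 rows)
Evaluate each row (bits = P1,P2,P3,P4, MSB first):
  row 0 [0000]: (((NOT 0 AND 0) XOR (0 AND 0)) XOR 0) -> 0
  row 1 [0001]: (((NOT 0 AND 0) XOR (0 AND 1)) XOR 0) -> 0
  row 2 [0010]: (((NOT 0 AND 0) XOR (0 AND 0)) XOR 1) -> 1
  row 3 [0011]: (((NOT 0 AND 0) XOR (0 AND 1)) XOR 1) -> 1
  row 4 [0100]: (((NOT 0 AND 1) XOR (0 AND 0)) XOR 0) -> 1
  row 5 [0101]: (((NOT 0 AND 1) XOR (0 AND 1)) XOR 0) -> 1
  row 6 [0110]: (((NOT 0 AND 1) XOR (0 AND 0)) XOR 1) -> 0
  row 7 [0111]: (((NOT 0 AND 1) XOR (0 AND 1)) XOR 1) -> 0
  row 8 [1000]: (((NOT 1 AND 0) XOR (1 AND 0)) XOR 0) -> 0
  row 9 [1001]: (((NOT 1 AND 0) XOR (1 AND 1)) XOR 0) -> 1
  row 10 [1010]: (((NOT 1 AND 0) XOR (1 AND 0)) XOR 1) -> 1
  row 11 [1011]: (((NOT 1 AND 0) XOR (1 AND 1)) XOR 1) -> 0
  row 12 [1100]: (((NOT 1 AND 1) XOR (1 AND 0)) XOR 0) -> 0
  row 13 [1101]: (((NOT 1 AND 1) XOR (1 AND 1)) XOR 0) -> 1
  row 14 [1110]: (((NOT 1 AND 1) XOR (1 AND 0)) XOR 1) -> 1
  row 15 [1111]: (((NOT 1 AND 1) XOR (1 AND 1)) XOR 1) -> 0
Full result column, 4 rows per line (P1,P2 fixed per line; P3,P4 runs 00..11 left to right):
  rows 0-3 [P1,P2=00]: 0011  = hex 3
  rows 4-7 [P1,P2=01]: 1100  = hex C
  rows 8-11 [P1,P2=10]: 0110  = hex 6
  rows 12-15 [P1,P2=11]: 0110  = hex 6
Output column (row 0 .. row 15) = 0011110001100110
Output column grouped in 4s = 0011 1100 0110 0110 = 0x3C66
Convert to decimal digit by digit (value = value*16 + digit):
  3 -> 3
  3*16 + 12 (C) = 60
  60*16 + 6 = 966
  966*16 + 6 = 15462
Decimal = 15462

15462


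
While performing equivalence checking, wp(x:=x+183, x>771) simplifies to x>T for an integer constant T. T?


Formula: wp(x:=E, P) = P[E/x] (substitute E for x in postcondition)
Step 1: Postcondition: x>771
Step 2: Substitute x+183 for x: x+183>771
Step 3: Solve for x: x > 771-183 = 588

588


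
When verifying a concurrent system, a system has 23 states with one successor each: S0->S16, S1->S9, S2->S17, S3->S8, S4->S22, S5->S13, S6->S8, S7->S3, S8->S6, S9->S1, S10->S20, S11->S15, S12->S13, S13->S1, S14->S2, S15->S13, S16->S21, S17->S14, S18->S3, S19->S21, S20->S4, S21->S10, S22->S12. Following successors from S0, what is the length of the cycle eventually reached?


Trace from S0 until a state repeats:
  S0 -> S16 -> S21 -> S10 -> S20 -> S4 -> S22 -> S12 -> S13 -> S1 -> S9 -> S1
S1 first seen at step 9, revisited at step 11.
Cycle length = 11 - 9 = 2

2


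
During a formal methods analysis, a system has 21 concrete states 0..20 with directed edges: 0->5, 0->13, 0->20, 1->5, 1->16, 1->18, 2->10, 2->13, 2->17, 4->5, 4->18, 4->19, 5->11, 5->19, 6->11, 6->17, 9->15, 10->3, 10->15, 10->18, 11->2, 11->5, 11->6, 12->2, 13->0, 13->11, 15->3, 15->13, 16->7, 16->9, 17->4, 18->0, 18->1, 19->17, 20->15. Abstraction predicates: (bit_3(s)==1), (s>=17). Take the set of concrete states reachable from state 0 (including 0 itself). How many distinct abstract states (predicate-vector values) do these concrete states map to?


BFS from 0:
Concrete reachable: {0, 1, 2, 3, 4, 5, 6, 7, 9, 10, 11, 13, 15, 16, 17, 18, 19, 20}
Abstract via predicates (bit_3(s)==1), (s>=17):
  (0,0) <- {0, 1, 2, 3, 4, 5, 6, 7, 16}
  (0,1) <- {17, 18, 19, 20}
  (1,0) <- {9, 10, 11, 13, 15}
Distinct abstract states = 3

3


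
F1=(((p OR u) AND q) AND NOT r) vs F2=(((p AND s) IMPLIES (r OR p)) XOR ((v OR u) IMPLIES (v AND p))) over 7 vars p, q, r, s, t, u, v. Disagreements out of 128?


F1 = (((p OR u) AND q) AND NOT r)
F2 = (((p AND s) IMPLIES (r OR p)) XOR ((v OR u) IMPLIES (v AND p)))
Evaluate both on each of 128 rows (bits = p,q,r,s,t,u,v):
  row 0 [0000000]: F1=0 F2=0 -> 0
  row 1 [0000001]: F1=0 F2=1 (differ) -> 1
  row 2 [0000010]: F1=0 F2=1 (differ) -> 1
  row 3 [0000011]: F1=0 F2=1 (differ) -> 1
  row 4 [0000100]: F1=0 F2=0 -> 0
  (every remaining row is evaluated the same way; all 128 results are listed next)
Full result column, 8 rows per line (p,q,r,s fixed per line; t,u,v runs 000..111 left to right):
  rows 0-7 [p,q,r,s=0000]: 01110111  (ones: 6)
  rows 8-15 [p,q,r,s=0001]: 01110111  (ones: 6)
  rows 16-23 [p,q,r,s=0010]: 01110111  (ones: 6)
  rows 24-31 [p,q,r,s=0011]: 01110111  (ones: 6)
  rows 32-39 [p,q,r,s=0100]: 01000100  (ones: 2)
  rows 40-47 [p,q,r,s=0101]: 01000100  (ones: 2)
  rows 48-55 [p,q,r,s=0110]: 01110111  (ones: 6)
  rows 56-63 [p,q,r,s=0111]: 01110111  (ones: 6)
  rows 64-71 [p,q,r,s=1000]: 00100010  (ones: 2)
  rows 72-79 [p,q,r,s=1001]: 00100010  (ones: 2)
  rows 80-87 [p,q,r,s=1010]: 00100010  (ones: 2)
  rows 88-95 [p,q,r,s=1011]: 00100010  (ones: 2)
  rows 96-103 [p,q,r,s=1100]: 11011101  (ones: 6)
  rows 104-111 [p,q,r,s=1101]: 11011101  (ones: 6)
  rows 112-119 [p,q,r,s=1110]: 00100010  (ones: 2)
  rows 120-127 [p,q,r,s=1111]: 00100010  (ones: 2)
Disagreements = 6+6+6+6+2+2+6+6+2+2+2+2+6+6+2+2 = 64

64


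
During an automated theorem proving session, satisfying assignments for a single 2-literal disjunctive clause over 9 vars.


Step 1: Total=2^9=512
Step 2: Unsat when all 2 false: 2^7=128
Step 3: Sat=512-128=384

384


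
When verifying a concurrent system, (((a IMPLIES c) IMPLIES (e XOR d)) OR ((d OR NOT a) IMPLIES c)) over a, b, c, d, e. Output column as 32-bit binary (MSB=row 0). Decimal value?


Formula: (((a IMPLIES c) IMPLIES (e XOR d)) OR ((d OR NOT a) IMPLIES c)) over a, b, c, d, e (32 rows)
Evaluate each row (bits = a,b,c,d,e, MSB first):
  row 0 [00000]: (((0 IMPLIES 0) IMPLIES (0 XOR 0)) OR ((0 OR NOT 0) IMPLIES 0)) -> 0
  row 1 [00001]: (((0 IMPLIES 0) IMPLIES (1 XOR 0)) OR ((0 OR NOT 0) IMPLIES 0)) -> 1
  row 2 [00010]: (((0 IMPLIES 0) IMPLIES (0 XOR 1)) OR ((1 OR NOT 0) IMPLIES 0)) -> 1
  row 3 [00011]: (((0 IMPLIES 0) IMPLIES (1 XOR 1)) OR ((1 OR NOT 0) IMPLIES 0)) -> 0
  row 4 [00100]: (((0 IMPLIES 1) IMPLIES (0 XOR 0)) OR ((0 OR NOT 0) IMPLIES 1)) -> 1
  row 5 [00101]: (((0 IMPLIES 1) IMPLIES (1 XOR 0)) OR ((0 OR NOT 0) IMPLIES 1)) -> 1
  row 6 [00110]: (((0 IMPLIES 1) IMPLIES (0 XOR 1)) OR ((1 OR NOT 0) IMPLIES 1)) -> 1
  row 7 [00111]: (((0 IMPLIES 1) IMPLIES (1 XOR 1)) OR ((1 OR NOT 0) IMPLIES 1)) -> 1
  row 8 [01000]: (((0 IMPLIES 0) IMPLIES (0 XOR 0)) OR ((0 OR NOT 0) IMPLIES 0)) -> 0
  row 9 [01001]: (((0 IMPLIES 0) IMPLIES (1 XOR 0)) OR ((0 OR NOT 0) IMPLIES 0)) -> 1
  row 10 [01010]: (((0 IMPLIES 0) IMPLIES (0 XOR 1)) OR ((1 OR NOT 0) IMPLIES 0)) -> 1
  row 11 [01011]: (((0 IMPLIES 0) IMPLIES (1 XOR 1)) OR ((1 OR NOT 0) IMPLIES 0)) -> 0
  row 12 [01100]: (((0 IMPLIES 1) IMPLIES (0 XOR 0)) OR ((0 OR NOT 0) IMPLIES 1)) -> 1
  row 13 [01101]: (((0 IMPLIES 1) IMPLIES (1 XOR 0)) OR ((0 OR NOT 0) IMPLIES 1)) -> 1
  row 14 [01110]: (((0 IMPLIES 1) IMPLIES (0 XOR 1)) OR ((1 OR NOT 0) IMPLIES 1)) -> 1
  row 15 [01111]: (((0 IMPLIES 1) IMPLIES (1 XOR 1)) OR ((1 OR NOT 0) IMPLIES 1)) -> 1
  row 16 [10000]: (((1 IMPLIES 0) IMPLIES (0 XOR 0)) OR ((0 OR NOT 1) IMPLIES 0)) -> 1
  row 17 [10001]: (((1 IMPLIES 0) IMPLIES (1 XOR 0)) OR ((0 OR NOT 1) IMPLIES 0)) -> 1
  row 18 [10010]: (((1 IMPLIES 0) IMPLIES (0 XOR 1)) OR ((1 OR NOT 1) IMPLIES 0)) -> 1
  row 19 [10011]: (((1 IMPLIES 0) IMPLIES (1 XOR 1)) OR ((1 OR NOT 1) IMPLIES 0)) -> 1
  row 20 [10100]: (((1 IMPLIES 1) IMPLIES (0 XOR 0)) OR ((0 OR NOT 1) IMPLIES 1)) -> 1
  row 21 [10101]: (((1 IMPLIES 1) IMPLIES (1 XOR 0)) OR ((0 OR NOT 1) IMPLIES 1)) -> 1
  row 22 [10110]: (((1 IMPLIES 1) IMPLIES (0 XOR 1)) OR ((1 OR NOT 1) IMPLIES 1)) -> 1
  row 23 [10111]: (((1 IMPLIES 1) IMPLIES (1 XOR 1)) OR ((1 OR NOT 1) IMPLIES 1)) -> 1
  row 24 [11000]: (((1 IMPLIES 0) IMPLIES (0 XOR 0)) OR ((0 OR NOT 1) IMPLIES 0)) -> 1
  row 25 [11001]: (((1 IMPLIES 0) IMPLIES (1 XOR 0)) OR ((0 OR NOT 1) IMPLIES 0)) -> 1
  row 26 [11010]: (((1 IMPLIES 0) IMPLIES (0 XOR 1)) OR ((1 OR NOT 1) IMPLIES 0)) -> 1
  row 27 [11011]: (((1 IMPLIES 0) IMPLIES (1 XOR 1)) OR ((1 OR NOT 1) IMPLIES 0)) -> 1
  row 28 [11100]: (((1 IMPLIES 1) IMPLIES (0 XOR 0)) OR ((0 OR NOT 1) IMPLIES 1)) -> 1
  row 29 [11101]: (((1 IMPLIES 1) IMPLIES (1 XOR 0)) OR ((0 OR NOT 1) IMPLIES 1)) -> 1
  row 30 [11110]: (((1 IMPLIES 1) IMPLIES (0 XOR 1)) OR ((1 OR NOT 1) IMPLIES 1)) -> 1
  row 31 [11111]: (((1 IMPLIES 1) IMPLIES (1 XOR 1)) OR ((1 OR NOT 1) IMPLIES 1)) -> 1
Full result column, 4 rows per line (a,b,c fixed per line; d,e runs 00..11 left to right):
  rows 0-3 [a,b,c=000]: 0110  = hex 6
  rows 4-7 [a,b,c=001]: 1111  = hex F
  rows 8-11 [a,b,c=010]: 0110  = hex 6
  rows 12-15 [a,b,c=011]: 1111  = hex F
  rows 16-19 [a,b,c=100]: 1111  = hex F
  rows 20-23 [a,b,c=101]: 1111  = hex F
  rows 24-27 [a,b,c=110]: 1111  = hex F
  rows 28-31 [a,b,c=111]: 1111  = hex F
Output column (row 0 .. row 31) = 01101111011011111111111111111111
Output column grouped in 4s = 0110 1111 0110 1111 1111 1111 1111 1111 = 0x6F6FFFFF
Convert to decimal digit by digit (value = value*16 + digit):
  6 -> 6
  6*16 + 15 (F) = 111
  111*16 + 6 = 1782
  1782*16 + 15 (F) = 28527
  28527*16 + 15 (F) = 456447
  456447*16 + 15 (F) = 7303167
  7303167*16 + 15 (F) = 116850687
  116850687*16 + 15 (F) = 1869611007
Decimal = 1869611007

1869611007


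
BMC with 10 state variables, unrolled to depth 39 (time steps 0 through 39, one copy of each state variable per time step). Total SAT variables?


BMC unrolls to depth k, creating one copy of each state var for steps 0..k.
Step count = 39 + 1 = 40 (steps 0 through 39)
Vars per step = 10
Total = 10 * 40 = 400

400


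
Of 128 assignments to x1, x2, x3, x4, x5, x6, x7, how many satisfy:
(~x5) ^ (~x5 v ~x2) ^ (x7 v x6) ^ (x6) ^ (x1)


CNF with 5 clauses over 7 vars (128 assignments).
An assignment satisfies CNF iff every clause has >=1 true literal.
Check each row (bits = x1,x2,x3,x4,x5,x6,x7; clause T/F shown):
  row 0 [0000000]: clauses=TTFFF -> 0
  row 1 [0000001]: clauses=TTTFF -> 0
  row 2 [0000010]: clauses=TTTTF -> 0
  row 3 [0000011]: clauses=TTTTF -> 0
  row 4 [0000100]: clauses=FTFFF -> 0
  (every remaining row is evaluated the same way; all 128 results are listed next)
Full result column, 8 rows per line (x1,x2,x3,x4 fixed per line; x5,x6,x7 runs 000..111 left to right):
  rows 0-7 [x1,x2,x3,x4=0000]: 00000000  (ones: 0)
  rows 8-15 [x1,x2,x3,x4=0001]: 00000000  (ones: 0)
  rows 16-23 [x1,x2,x3,x4=0010]: 00000000  (ones: 0)
  rows 24-31 [x1,x2,x3,x4=0011]: 00000000  (ones: 0)
  rows 32-39 [x1,x2,x3,x4=0100]: 00000000  (ones: 0)
  rows 40-47 [x1,x2,x3,x4=0101]: 00000000  (ones: 0)
  rows 48-55 [x1,x2,x3,x4=0110]: 00000000  (ones: 0)
  rows 56-63 [x1,x2,x3,x4=0111]: 00000000  (ones: 0)
  rows 64-71 [x1,x2,x3,x4=1000]: 00110000  (ones: 2)
  rows 72-79 [x1,x2,x3,x4=1001]: 00110000  (ones: 2)
  rows 80-87 [x1,x2,x3,x4=1010]: 00110000  (ones: 2)
  rows 88-95 [x1,x2,x3,x4=1011]: 00110000  (ones: 2)
  rows 96-103 [x1,x2,x3,x4=1100]: 00110000  (ones: 2)
  rows 104-111 [x1,x2,x3,x4=1101]: 00110000  (ones: 2)
  rows 112-119 [x1,x2,x3,x4=1110]: 00110000  (ones: 2)
  rows 120-127 [x1,x2,x3,x4=1111]: 00110000  (ones: 2)
Satisfying assignments = 0+0+0+0+0+0+0+0+2+2+2+2+2+2+2+2 = 16

16


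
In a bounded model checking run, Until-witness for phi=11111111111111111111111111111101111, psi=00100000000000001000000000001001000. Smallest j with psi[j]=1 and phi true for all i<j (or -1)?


(phi U psi) at 0: need smallest j with psi[j]=1 and phi[i]=1 for all i in [0,j).
Scan from step 0:
  step 0: phi=1, psi=0 -> continue
  step 1: phi=1, psi=0 -> continue
  step 2: psi=1 and phi held for [0,2) -> witness found
Witness step = 2

2


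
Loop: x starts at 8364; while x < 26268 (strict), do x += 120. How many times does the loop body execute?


Step 1: x goes from 8364 toward 26268 by 120; the body runs while x<26268, so iterations = ceil((bound-start)/step)
Step 2: Distance=17904
Step 3: ceil(17904/120)=150

150


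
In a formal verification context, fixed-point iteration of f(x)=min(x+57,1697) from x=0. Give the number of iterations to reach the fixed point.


Step 1: x=0, cap=1697, increment=57
Step 2: x grows by 57 each step until capped at 1697; fixed point is x=1697
Step 3: iterations = ceil(1697/57) = 30

30


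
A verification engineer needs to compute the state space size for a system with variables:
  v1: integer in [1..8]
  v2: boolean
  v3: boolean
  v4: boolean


State space = product of domain sizes of all variables.
Domain sizes:
  v1 (integer in [1..8]): 8
  v2 (boolean): 2
  v3 (boolean): 2
  v4 (boolean): 2
Product = 8 * 2 * 2 * 2 = 64

64


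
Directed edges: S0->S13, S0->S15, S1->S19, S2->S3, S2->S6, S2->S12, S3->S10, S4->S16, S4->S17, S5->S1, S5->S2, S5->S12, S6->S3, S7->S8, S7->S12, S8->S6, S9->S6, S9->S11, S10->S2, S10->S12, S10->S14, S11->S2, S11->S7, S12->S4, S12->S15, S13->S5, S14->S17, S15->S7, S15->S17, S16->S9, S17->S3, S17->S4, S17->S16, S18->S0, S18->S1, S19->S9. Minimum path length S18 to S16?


BFS layer-by-layer from S18:
  dist 0: {S18}
  dist 1: {S0, S1}
  dist 2: {S13, S15, S19}
  dist 3: {S5, S7, S9, S17}
  dist 4: {S2, S3, S4, S6, S8, S11, S12, S16}
  -> S16 reached at distance 4
Shortest path length = 4

4


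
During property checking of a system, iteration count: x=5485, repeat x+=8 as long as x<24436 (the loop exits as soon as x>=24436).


Step 1: x goes from 5485 toward 24436 by 8; the body runs while x<24436, so iterations = ceil((bound-start)/step)
Step 2: Distance=18951
Step 3: ceil(18951/8)=2369

2369


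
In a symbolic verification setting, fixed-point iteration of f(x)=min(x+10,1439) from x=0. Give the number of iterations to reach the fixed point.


Step 1: x=0, cap=1439, increment=10
Step 2: x grows by 10 each step until capped at 1439; fixed point is x=1439
Step 3: iterations = ceil(1439/10) = 144

144


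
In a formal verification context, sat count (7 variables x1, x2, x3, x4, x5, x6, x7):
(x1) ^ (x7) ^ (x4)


CNF with 3 clauses over 7 vars (128 assignments).
An assignment satisfies CNF iff every clause has >=1 true literal.
Check each row (bits = x1,x2,x3,x4,x5,x6,x7; clause T/F shown):
  row 0 [0000000]: clauses=FFF -> 0
  row 1 [0000001]: clauses=FTF -> 0
  row 2 [0000010]: clauses=FFF -> 0
  row 3 [0000011]: clauses=FTF -> 0
  row 4 [0000100]: clauses=FFF -> 0
  (every remaining row is evaluated the same way; all 128 results are listed next)
Full result column, 8 rows per line (x1,x2,x3,x4 fixed per line; x5,x6,x7 runs 000..111 left to right):
  rows 0-7 [x1,x2,x3,x4=0000]: 00000000  (ones: 0)
  rows 8-15 [x1,x2,x3,x4=0001]: 00000000  (ones: 0)
  rows 16-23 [x1,x2,x3,x4=0010]: 00000000  (ones: 0)
  rows 24-31 [x1,x2,x3,x4=0011]: 00000000  (ones: 0)
  rows 32-39 [x1,x2,x3,x4=0100]: 00000000  (ones: 0)
  rows 40-47 [x1,x2,x3,x4=0101]: 00000000  (ones: 0)
  rows 48-55 [x1,x2,x3,x4=0110]: 00000000  (ones: 0)
  rows 56-63 [x1,x2,x3,x4=0111]: 00000000  (ones: 0)
  rows 64-71 [x1,x2,x3,x4=1000]: 00000000  (ones: 0)
  rows 72-79 [x1,x2,x3,x4=1001]: 01010101  (ones: 4)
  rows 80-87 [x1,x2,x3,x4=1010]: 00000000  (ones: 0)
  rows 88-95 [x1,x2,x3,x4=1011]: 01010101  (ones: 4)
  rows 96-103 [x1,x2,x3,x4=1100]: 00000000  (ones: 0)
  rows 104-111 [x1,x2,x3,x4=1101]: 01010101  (ones: 4)
  rows 112-119 [x1,x2,x3,x4=1110]: 00000000  (ones: 0)
  rows 120-127 [x1,x2,x3,x4=1111]: 01010101  (ones: 4)
Satisfying assignments = 0+0+0+0+0+0+0+0+0+4+0+4+0+4+0+4 = 16

16


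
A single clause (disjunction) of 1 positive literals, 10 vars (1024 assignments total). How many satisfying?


Step 1: Total=2^10=1024
Step 2: Unsat when all 1 false: 2^9=512
Step 3: Sat=1024-512=512

512


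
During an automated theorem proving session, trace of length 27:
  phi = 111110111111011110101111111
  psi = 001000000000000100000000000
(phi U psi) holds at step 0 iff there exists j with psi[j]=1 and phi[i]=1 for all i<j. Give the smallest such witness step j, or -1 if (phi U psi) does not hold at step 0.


(phi U psi) at 0: need smallest j with psi[j]=1 and phi[i]=1 for all i in [0,j).
Scan from step 0:
  step 0: phi=1, psi=0 -> continue
  step 1: phi=1, psi=0 -> continue
  step 2: psi=1 and phi held for [0,2) -> witness found
Witness step = 2

2


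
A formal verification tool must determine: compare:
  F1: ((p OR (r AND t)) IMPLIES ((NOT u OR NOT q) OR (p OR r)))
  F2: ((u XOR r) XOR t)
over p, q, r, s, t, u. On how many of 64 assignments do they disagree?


F1 = ((p OR (r AND t)) IMPLIES ((NOT u OR NOT q) OR (p OR r)))
F2 = ((u XOR r) XOR t)
Evaluate both on each of 64 rows (bits = p,q,r,s,t,u):
  row 0 [000000]: F1=1 F2=0 (differ) -> 1
  row 1 [000001]: F1=1 F2=1 -> 0
  row 2 [000010]: F1=1 F2=1 -> 0
  row 3 [000011]: F1=1 F2=0 (differ) -> 1
  row 4 [000100]: F1=1 F2=0 (differ) -> 1
  (every remaining row is evaluated the same way; all 64 results are listed next)
Full result column, 8 rows per line (p,q,r fixed per line; s,t,u runs 000..111 left to right):
  rows 0-7 [p,q,r=000]: 10011001  (ones: 4)
  rows 8-15 [p,q,r=001]: 01100110  (ones: 4)
  rows 16-23 [p,q,r=010]: 10011001  (ones: 4)
  rows 24-31 [p,q,r=011]: 01100110  (ones: 4)
  rows 32-39 [p,q,r=100]: 10011001  (ones: 4)
  rows 40-47 [p,q,r=101]: 01100110  (ones: 4)
  rows 48-55 [p,q,r=110]: 10011001  (ones: 4)
  rows 56-63 [p,q,r=111]: 01100110  (ones: 4)
Disagreements = 4+4+4+4+4+4+4+4 = 32

32


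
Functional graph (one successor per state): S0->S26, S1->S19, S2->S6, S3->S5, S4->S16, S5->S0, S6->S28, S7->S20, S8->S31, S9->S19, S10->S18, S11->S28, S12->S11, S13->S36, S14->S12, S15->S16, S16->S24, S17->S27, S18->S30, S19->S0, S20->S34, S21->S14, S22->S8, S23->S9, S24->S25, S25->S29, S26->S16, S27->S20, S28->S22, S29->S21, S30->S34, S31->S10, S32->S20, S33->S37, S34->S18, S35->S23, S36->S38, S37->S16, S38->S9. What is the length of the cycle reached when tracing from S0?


Trace from S0 until a state repeats:
  S0 -> S26 -> S16 -> S24 -> S25 -> S29 -> S21 -> S14 -> S12 -> S11 -> S28 -> S22 -> S8 -> S31 -> S10 -> S18 -> S30 -> S34 -> S18
S18 first seen at step 15, revisited at step 18.
Cycle length = 18 - 15 = 3

3


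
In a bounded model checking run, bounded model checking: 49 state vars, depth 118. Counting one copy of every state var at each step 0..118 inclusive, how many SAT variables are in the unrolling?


BMC unrolls to depth k, creating one copy of each state var for steps 0..k.
Step count = 118 + 1 = 119 (steps 0 through 118)
Vars per step = 49
Total = 49 * 119 = 5831

5831


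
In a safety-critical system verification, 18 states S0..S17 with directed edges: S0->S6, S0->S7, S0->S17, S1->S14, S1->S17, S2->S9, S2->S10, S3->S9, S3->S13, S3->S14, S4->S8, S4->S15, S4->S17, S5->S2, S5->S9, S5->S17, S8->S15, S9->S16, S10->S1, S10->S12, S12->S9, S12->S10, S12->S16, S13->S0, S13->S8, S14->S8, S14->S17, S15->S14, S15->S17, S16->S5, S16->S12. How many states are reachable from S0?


BFS from S0:
  layer 0: {S0}
  layer 1: {S6, S7, S17}
Reachable set: {S0, S6, S7, S17}
Count = 4

4


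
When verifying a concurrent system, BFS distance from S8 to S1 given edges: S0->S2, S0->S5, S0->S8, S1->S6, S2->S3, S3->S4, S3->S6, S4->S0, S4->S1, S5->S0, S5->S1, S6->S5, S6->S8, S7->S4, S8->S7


BFS layer-by-layer from S8:
  dist 0: {S8}
  dist 1: {S7}
  dist 2: {S4}
  dist 3: {S0, S1}
  -> S1 reached at distance 3
Shortest path length = 3

3


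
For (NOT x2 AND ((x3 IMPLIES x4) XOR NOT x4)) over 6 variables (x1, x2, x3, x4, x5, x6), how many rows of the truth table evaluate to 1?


Formula: (NOT x2 AND ((x3 IMPLIES x4) XOR NOT x4)) over 6 vars (64 rows)
Evaluate each row (x1, x2, x3, x4, x5, x6 as bits, MSB first):
  row 0 [000000]: (NOT 0 AND ((0 IMPLIES 0) XOR NOT 0)) -> 0
  row 1 [000001]: (NOT 0 AND ((0 IMPLIES 0) XOR NOT 0)) -> 0
  row 2 [000010]: (NOT 0 AND ((0 IMPLIES 0) XOR NOT 0)) -> 0
  row 3 [000011]: (NOT 0 AND ((0 IMPLIES 0) XOR NOT 0)) -> 0
  row 4 [000100]: (NOT 0 AND ((0 IMPLIES 1) XOR NOT 1)) -> 1
  (every remaining row is evaluated the same way; all 64 results are listed next)
Full result column, 8 rows per line (x1,x2,x3 fixed per line; x4,x5,x6 runs 000..111 left to right):
  rows 0-7 [x1,x2,x3=000]: 00001111  (ones: 4)
  rows 8-15 [x1,x2,x3=001]: 11111111  (ones: 8)
  rows 16-23 [x1,x2,x3=010]: 00000000  (ones: 0)
  rows 24-31 [x1,x2,x3=011]: 00000000  (ones: 0)
  rows 32-39 [x1,x2,x3=100]: 00001111  (ones: 4)
  rows 40-47 [x1,x2,x3=101]: 11111111  (ones: 8)
  rows 48-55 [x1,x2,x3=110]: 00000000  (ones: 0)
  rows 56-63 [x1,x2,x3=111]: 00000000  (ones: 0)
Count of 1-rows = 4+8+0+0+4+8+0+0 = 24

24


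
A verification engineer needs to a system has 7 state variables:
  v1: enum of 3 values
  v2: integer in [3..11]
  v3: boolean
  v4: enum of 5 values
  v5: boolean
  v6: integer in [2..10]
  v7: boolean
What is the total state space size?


State space = product of domain sizes of all variables.
Domain sizes:
  v1 (enum of 3 values): 3
  v2 (integer in [3..11]): 9
  v3 (boolean): 2
  v4 (enum of 5 values): 5
  v5 (boolean): 2
  v6 (integer in [2..10]): 9
  v7 (boolean): 2
Product = 3 * 9 * 2 * 5 * 2 * 9 * 2 = 9720

9720


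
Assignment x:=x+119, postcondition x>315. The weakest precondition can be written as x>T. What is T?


Formula: wp(x:=E, P) = P[E/x] (substitute E for x in postcondition)
Step 1: Postcondition: x>315
Step 2: Substitute x+119 for x: x+119>315
Step 3: Solve for x: x > 315-119 = 196

196


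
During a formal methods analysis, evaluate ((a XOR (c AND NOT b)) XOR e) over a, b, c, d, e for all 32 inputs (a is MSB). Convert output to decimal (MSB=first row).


Formula: ((a XOR (c AND NOT b)) XOR e) over a, b, c, d, e (32 rows)
Evaluate each row (bits = a,b,c,d,e, MSB first):
  row 0 [00000]: ((0 XOR (0 AND NOT 0)) XOR 0) -> 0
  row 1 [00001]: ((0 XOR (0 AND NOT 0)) XOR 1) -> 1
  row 2 [00010]: ((0 XOR (0 AND NOT 0)) XOR 0) -> 0
  row 3 [00011]: ((0 XOR (0 AND NOT 0)) XOR 1) -> 1
  row 4 [00100]: ((0 XOR (1 AND NOT 0)) XOR 0) -> 1
  row 5 [00101]: ((0 XOR (1 AND NOT 0)) XOR 1) -> 0
  row 6 [00110]: ((0 XOR (1 AND NOT 0)) XOR 0) -> 1
  row 7 [00111]: ((0 XOR (1 AND NOT 0)) XOR 1) -> 0
  row 8 [01000]: ((0 XOR (0 AND NOT 1)) XOR 0) -> 0
  row 9 [01001]: ((0 XOR (0 AND NOT 1)) XOR 1) -> 1
  row 10 [01010]: ((0 XOR (0 AND NOT 1)) XOR 0) -> 0
  row 11 [01011]: ((0 XOR (0 AND NOT 1)) XOR 1) -> 1
  row 12 [01100]: ((0 XOR (1 AND NOT 1)) XOR 0) -> 0
  row 13 [01101]: ((0 XOR (1 AND NOT 1)) XOR 1) -> 1
  row 14 [01110]: ((0 XOR (1 AND NOT 1)) XOR 0) -> 0
  row 15 [01111]: ((0 XOR (1 AND NOT 1)) XOR 1) -> 1
  row 16 [10000]: ((1 XOR (0 AND NOT 0)) XOR 0) -> 1
  row 17 [10001]: ((1 XOR (0 AND NOT 0)) XOR 1) -> 0
  row 18 [10010]: ((1 XOR (0 AND NOT 0)) XOR 0) -> 1
  row 19 [10011]: ((1 XOR (0 AND NOT 0)) XOR 1) -> 0
  row 20 [10100]: ((1 XOR (1 AND NOT 0)) XOR 0) -> 0
  row 21 [10101]: ((1 XOR (1 AND NOT 0)) XOR 1) -> 1
  row 22 [10110]: ((1 XOR (1 AND NOT 0)) XOR 0) -> 0
  row 23 [10111]: ((1 XOR (1 AND NOT 0)) XOR 1) -> 1
  row 24 [11000]: ((1 XOR (0 AND NOT 1)) XOR 0) -> 1
  row 25 [11001]: ((1 XOR (0 AND NOT 1)) XOR 1) -> 0
  row 26 [11010]: ((1 XOR (0 AND NOT 1)) XOR 0) -> 1
  row 27 [11011]: ((1 XOR (0 AND NOT 1)) XOR 1) -> 0
  row 28 [11100]: ((1 XOR (1 AND NOT 1)) XOR 0) -> 1
  row 29 [11101]: ((1 XOR (1 AND NOT 1)) XOR 1) -> 0
  row 30 [11110]: ((1 XOR (1 AND NOT 1)) XOR 0) -> 1
  row 31 [11111]: ((1 XOR (1 AND NOT 1)) XOR 1) -> 0
Full result column, 4 rows per line (a,b,c fixed per line; d,e runs 00..11 left to right):
  rows 0-3 [a,b,c=000]: 0101  = hex 5
  rows 4-7 [a,b,c=001]: 1010  = hex A
  rows 8-11 [a,b,c=010]: 0101  = hex 5
  rows 12-15 [a,b,c=011]: 0101  = hex 5
  rows 16-19 [a,b,c=100]: 1010  = hex A
  rows 20-23 [a,b,c=101]: 0101  = hex 5
  rows 24-27 [a,b,c=110]: 1010  = hex A
  rows 28-31 [a,b,c=111]: 1010  = hex A
Output column (row 0 .. row 31) = 01011010010101011010010110101010
Output column grouped in 4s = 0101 1010 0101 0101 1010 0101 1010 1010 = 0x5A55A5AA
Convert to decimal digit by digit (value = value*16 + digit):
  5 -> 5
  5*16 + 10 (A) = 90
  90*16 + 5 = 1445
  1445*16 + 5 = 23125
  23125*16 + 10 (A) = 370010
  370010*16 + 5 = 5920165
  5920165*16 + 10 (A) = 94722650
  94722650*16 + 10 (A) = 1515562410
Decimal = 1515562410

1515562410


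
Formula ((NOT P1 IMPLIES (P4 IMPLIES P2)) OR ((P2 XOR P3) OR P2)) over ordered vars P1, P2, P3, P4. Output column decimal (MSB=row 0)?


Formula: ((NOT P1 IMPLIES (P4 IMPLIES P2)) OR ((P2 XOR P3) OR P2)) over P1, P2, P3, P4 (16 rows)
Evaluate each row (bits = P1,P2,P3,P4, MSB first):
  row 0 [0000]: ((NOT 0 IMPLIES (0 IMPLIES 0)) OR ((0 XOR 0) OR 0)) -> 1
  row 1 [0001]: ((NOT 0 IMPLIES (1 IMPLIES 0)) OR ((0 XOR 0) OR 0)) -> 0
  row 2 [0010]: ((NOT 0 IMPLIES (0 IMPLIES 0)) OR ((0 XOR 1) OR 0)) -> 1
  row 3 [0011]: ((NOT 0 IMPLIES (1 IMPLIES 0)) OR ((0 XOR 1) OR 0)) -> 1
  row 4 [0100]: ((NOT 0 IMPLIES (0 IMPLIES 1)) OR ((1 XOR 0) OR 1)) -> 1
  row 5 [0101]: ((NOT 0 IMPLIES (1 IMPLIES 1)) OR ((1 XOR 0) OR 1)) -> 1
  row 6 [0110]: ((NOT 0 IMPLIES (0 IMPLIES 1)) OR ((1 XOR 1) OR 1)) -> 1
  row 7 [0111]: ((NOT 0 IMPLIES (1 IMPLIES 1)) OR ((1 XOR 1) OR 1)) -> 1
  row 8 [1000]: ((NOT 1 IMPLIES (0 IMPLIES 0)) OR ((0 XOR 0) OR 0)) -> 1
  row 9 [1001]: ((NOT 1 IMPLIES (1 IMPLIES 0)) OR ((0 XOR 0) OR 0)) -> 1
  row 10 [1010]: ((NOT 1 IMPLIES (0 IMPLIES 0)) OR ((0 XOR 1) OR 0)) -> 1
  row 11 [1011]: ((NOT 1 IMPLIES (1 IMPLIES 0)) OR ((0 XOR 1) OR 0)) -> 1
  row 12 [1100]: ((NOT 1 IMPLIES (0 IMPLIES 1)) OR ((1 XOR 0) OR 1)) -> 1
  row 13 [1101]: ((NOT 1 IMPLIES (1 IMPLIES 1)) OR ((1 XOR 0) OR 1)) -> 1
  row 14 [1110]: ((NOT 1 IMPLIES (0 IMPLIES 1)) OR ((1 XOR 1) OR 1)) -> 1
  row 15 [1111]: ((NOT 1 IMPLIES (1 IMPLIES 1)) OR ((1 XOR 1) OR 1)) -> 1
Full result column, 4 rows per line (P1,P2 fixed per line; P3,P4 runs 00..11 left to right):
  rows 0-3 [P1,P2=00]: 1011  = hex B
  rows 4-7 [P1,P2=01]: 1111  = hex F
  rows 8-11 [P1,P2=10]: 1111  = hex F
  rows 12-15 [P1,P2=11]: 1111  = hex F
Output column (row 0 .. row 15) = 1011111111111111
Output column grouped in 4s = 1011 1111 1111 1111 = 0xBFFF
Convert to decimal digit by digit (value = value*16 + digit):
  B -> 11
  11*16 + 15 (F) = 191
  191*16 + 15 (F) = 3071
  3071*16 + 15 (F) = 49151
Decimal = 49151

49151


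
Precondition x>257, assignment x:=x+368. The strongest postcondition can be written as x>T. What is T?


Formula: sp(P, x:=E) = exists old_x. (x = E[old_x/x]) AND P[old_x/x] (old_x is the value of x before the assignment; eliminate old_x by solving x = E[old_x/x] for old_x)
Step 1: Precondition P: x>257, i.e. old_x > 257
Step 2: Assignment gives x = old_x + 368, so old_x = x - 368
Step 3: Substitute into P: x - 368 > 257
Step 4: Simplify: x > 257+368 = 625

625


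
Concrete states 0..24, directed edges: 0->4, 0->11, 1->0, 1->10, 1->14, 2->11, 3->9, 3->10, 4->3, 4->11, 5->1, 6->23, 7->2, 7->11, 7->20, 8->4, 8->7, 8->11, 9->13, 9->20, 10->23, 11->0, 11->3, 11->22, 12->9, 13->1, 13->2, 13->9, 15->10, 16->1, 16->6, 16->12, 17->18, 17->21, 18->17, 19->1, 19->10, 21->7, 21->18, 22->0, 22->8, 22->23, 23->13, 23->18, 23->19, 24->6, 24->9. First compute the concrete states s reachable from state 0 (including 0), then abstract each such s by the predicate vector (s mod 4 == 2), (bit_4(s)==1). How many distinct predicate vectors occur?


BFS from 0:
Concrete reachable: {0, 1, 2, 3, 4, 7, 8, 9, 10, 11, 13, 14, 17, 18, 19, 20, 21, 22, 23}
Abstract via predicates (s mod 4 == 2), (bit_4(s)==1):
  (0,0) <- {0, 1, 3, 4, 7, 8, 9, 11, 13}
  (0,1) <- {17, 19, 20, 21, 23}
  (1,0) <- {2, 10, 14}
  (1,1) <- {18, 22}
Distinct abstract states = 4

4


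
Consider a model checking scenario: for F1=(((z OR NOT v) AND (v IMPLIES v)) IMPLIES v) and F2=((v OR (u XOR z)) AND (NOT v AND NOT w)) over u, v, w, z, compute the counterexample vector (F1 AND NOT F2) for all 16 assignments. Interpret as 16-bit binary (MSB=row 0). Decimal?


F1 = (((z OR NOT v) AND (v IMPLIES v)) IMPLIES v)
F2 = ((v OR (u XOR z)) AND (NOT v AND NOT w))
Counterexample to F1=>F2 is where F1=1 and F2=0.
Evaluate each row (bits = u,v,w,z, MSB first):
  row 0 [0000]: F1=0 F2=0 -> F1&~F2 -> 0
  row 1 [0001]: F1=0 F2=1 -> F1&~F2 -> 0
  row 2 [0010]: F1=0 F2=0 -> F1&~F2 -> 0
  row 3 [0011]: F1=0 F2=0 -> F1&~F2 -> 0
  row 4 [0100]: F1=1 F2=0 -> F1&~F2 -> 1
  row 5 [0101]: F1=1 F2=0 -> F1&~F2 -> 1
  row 6 [0110]: F1=1 F2=0 -> F1&~F2 -> 1
  row 7 [0111]: F1=1 F2=0 -> F1&~F2 -> 1
  row 8 [1000]: F1=0 F2=1 -> F1&~F2 -> 0
  row 9 [1001]: F1=0 F2=0 -> F1&~F2 -> 0
  row 10 [1010]: F1=0 F2=0 -> F1&~F2 -> 0
  row 11 [1011]: F1=0 F2=0 -> F1&~F2 -> 0
  row 12 [1100]: F1=1 F2=0 -> F1&~F2 -> 1
  row 13 [1101]: F1=1 F2=0 -> F1&~F2 -> 1
  row 14 [1110]: F1=1 F2=0 -> F1&~F2 -> 1
  row 15 [1111]: F1=1 F2=0 -> F1&~F2 -> 1
Full result column, 4 rows per line (u,v fixed per line; w,z runs 00..11 left to right):
  rows 0-3 [u,v=00]: 0000  = hex 0
  rows 4-7 [u,v=01]: 1111  = hex F
  rows 8-11 [u,v=10]: 0000  = hex 0
  rows 12-15 [u,v=11]: 1111  = hex F
Counterexample vector (row 0 .. row 15) = 0000111100001111
Output column grouped in 4s = 0000 1111 0000 1111 = 0x0F0F
Convert to decimal digit by digit (value = value*16 + digit):
  0 -> 0
  0*16 + 15 (F) = 15
  15*16 + 0 = 240
  240*16 + 15 (F) = 3855
Decimal = 3855

3855


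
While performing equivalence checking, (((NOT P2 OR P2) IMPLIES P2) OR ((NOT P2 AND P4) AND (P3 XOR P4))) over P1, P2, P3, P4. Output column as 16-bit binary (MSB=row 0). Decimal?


Formula: (((NOT P2 OR P2) IMPLIES P2) OR ((NOT P2 AND P4) AND (P3 XOR P4))) over P1, P2, P3, P4 (16 rows)
Evaluate each row (bits = P1,P2,P3,P4, MSB first):
  row 0 [0000]: (((NOT 0 OR 0) IMPLIES 0) OR ((NOT 0 AND 0) AND (0 XOR 0))) -> 0
  row 1 [0001]: (((NOT 0 OR 0) IMPLIES 0) OR ((NOT 0 AND 1) AND (0 XOR 1))) -> 1
  row 2 [0010]: (((NOT 0 OR 0) IMPLIES 0) OR ((NOT 0 AND 0) AND (1 XOR 0))) -> 0
  row 3 [0011]: (((NOT 0 OR 0) IMPLIES 0) OR ((NOT 0 AND 1) AND (1 XOR 1))) -> 0
  row 4 [0100]: (((NOT 1 OR 1) IMPLIES 1) OR ((NOT 1 AND 0) AND (0 XOR 0))) -> 1
  row 5 [0101]: (((NOT 1 OR 1) IMPLIES 1) OR ((NOT 1 AND 1) AND (0 XOR 1))) -> 1
  row 6 [0110]: (((NOT 1 OR 1) IMPLIES 1) OR ((NOT 1 AND 0) AND (1 XOR 0))) -> 1
  row 7 [0111]: (((NOT 1 OR 1) IMPLIES 1) OR ((NOT 1 AND 1) AND (1 XOR 1))) -> 1
  row 8 [1000]: (((NOT 0 OR 0) IMPLIES 0) OR ((NOT 0 AND 0) AND (0 XOR 0))) -> 0
  row 9 [1001]: (((NOT 0 OR 0) IMPLIES 0) OR ((NOT 0 AND 1) AND (0 XOR 1))) -> 1
  row 10 [1010]: (((NOT 0 OR 0) IMPLIES 0) OR ((NOT 0 AND 0) AND (1 XOR 0))) -> 0
  row 11 [1011]: (((NOT 0 OR 0) IMPLIES 0) OR ((NOT 0 AND 1) AND (1 XOR 1))) -> 0
  row 12 [1100]: (((NOT 1 OR 1) IMPLIES 1) OR ((NOT 1 AND 0) AND (0 XOR 0))) -> 1
  row 13 [1101]: (((NOT 1 OR 1) IMPLIES 1) OR ((NOT 1 AND 1) AND (0 XOR 1))) -> 1
  row 14 [1110]: (((NOT 1 OR 1) IMPLIES 1) OR ((NOT 1 AND 0) AND (1 XOR 0))) -> 1
  row 15 [1111]: (((NOT 1 OR 1) IMPLIES 1) OR ((NOT 1 AND 1) AND (1 XOR 1))) -> 1
Full result column, 4 rows per line (P1,P2 fixed per line; P3,P4 runs 00..11 left to right):
  rows 0-3 [P1,P2=00]: 0100  = hex 4
  rows 4-7 [P1,P2=01]: 1111  = hex F
  rows 8-11 [P1,P2=10]: 0100  = hex 4
  rows 12-15 [P1,P2=11]: 1111  = hex F
Output column (row 0 .. row 15) = 0100111101001111
Output column grouped in 4s = 0100 1111 0100 1111 = 0x4F4F
Convert to decimal digit by digit (value = value*16 + digit):
  4 -> 4
  4*16 + 15 (F) = 79
  79*16 + 4 = 1268
  1268*16 + 15 (F) = 20303
Decimal = 20303

20303


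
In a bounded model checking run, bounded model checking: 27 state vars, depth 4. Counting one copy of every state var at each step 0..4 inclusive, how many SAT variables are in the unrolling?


BMC unrolls to depth k, creating one copy of each state var for steps 0..k.
Step count = 4 + 1 = 5 (steps 0 through 4)
Vars per step = 27
Total = 27 * 5 = 135

135


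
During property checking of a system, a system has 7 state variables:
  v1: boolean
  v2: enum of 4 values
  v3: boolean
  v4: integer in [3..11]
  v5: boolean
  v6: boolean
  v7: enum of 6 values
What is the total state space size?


State space = product of domain sizes of all variables.
Domain sizes:
  v1 (boolean): 2
  v2 (enum of 4 values): 4
  v3 (boolean): 2
  v4 (integer in [3..11]): 9
  v5 (boolean): 2
  v6 (boolean): 2
  v7 (enum of 6 values): 6
Product = 2 * 4 * 2 * 9 * 2 * 2 * 6 = 3456

3456


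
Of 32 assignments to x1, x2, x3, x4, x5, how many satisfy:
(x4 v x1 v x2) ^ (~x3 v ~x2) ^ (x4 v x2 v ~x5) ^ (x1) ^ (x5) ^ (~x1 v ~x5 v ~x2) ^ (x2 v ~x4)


CNF with 7 clauses over 5 vars (32 assignments).
An assignment satisfies CNF iff every clause has >=1 true literal.
Check each row (bits = x1,x2,x3,x4,x5; clause T/F shown):
  row 0 [00000]: clauses=FTTFFTT -> 0
  row 1 [00001]: clauses=FTFFTTT -> 0
  row 2 [00010]: clauses=TTTFFTF -> 0
  row 3 [00011]: clauses=TTTFTTF -> 0
  row 4 [00100]: clauses=FTTFFTT -> 0
  row 5 [00101]: clauses=FTFFTTT -> 0
  row 6 [00110]: clauses=TTTFFTF -> 0
  row 7 [00111]: clauses=TTTFTTF -> 0
  row 8 [01000]: clauses=TTTFFTT -> 0
  row 9 [01001]: clauses=TTTFTTT -> 0
  row 10 [01010]: clauses=TTTFFTT -> 0
  row 11 [01011]: clauses=TTTFTTT -> 0
  row 12 [01100]: clauses=TFTFFTT -> 0
  row 13 [01101]: clauses=TFTFTTT -> 0
  row 14 [01110]: clauses=TFTFFTT -> 0
  row 15 [01111]: clauses=TFTFTTT -> 0
  row 16 [10000]: clauses=TTTTFTT -> 0
  row 17 [10001]: clauses=TTFTTTT -> 0
  row 18 [10010]: clauses=TTTTFTF -> 0
  row 19 [10011]: clauses=TTTTTTF -> 0
  row 20 [10100]: clauses=TTTTFTT -> 0
  row 21 [10101]: clauses=TTFTTTT -> 0
  row 22 [10110]: clauses=TTTTFTF -> 0
  row 23 [10111]: clauses=TTTTTTF -> 0
  row 24 [11000]: clauses=TTTTFTT -> 0
  row 25 [11001]: clauses=TTTTTFT -> 0
  row 26 [11010]: clauses=TTTTFTT -> 0
  row 27 [11011]: clauses=TTTTTFT -> 0
  row 28 [11100]: clauses=TFTTFTT -> 0
  row 29 [11101]: clauses=TFTTTFT -> 0
  row 30 [11110]: clauses=TFTTFTT -> 0
  row 31 [11111]: clauses=TFTTTFT -> 0
Full result column, 8 rows per line (x1,x2 fixed per line; x3,x4,x5 runs 000..111 left to right):
  rows 0-7 [x1,x2=00]: 00000000  (ones: 0)
  rows 8-15 [x1,x2=01]: 00000000  (ones: 0)
  rows 16-23 [x1,x2=10]: 00000000  (ones: 0)
  rows 24-31 [x1,x2=11]: 00000000  (ones: 0)
Satisfying assignments = 0+0+0+0 = 0

0


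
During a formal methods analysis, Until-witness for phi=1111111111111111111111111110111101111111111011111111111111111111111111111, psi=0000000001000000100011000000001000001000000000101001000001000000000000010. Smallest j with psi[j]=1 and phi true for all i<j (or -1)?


(phi U psi) at 0: need smallest j with psi[j]=1 and phi[i]=1 for all i in [0,j).
Scan from step 0:
  step 0: phi=1, psi=0 -> continue
  step 1: phi=1, psi=0 -> continue
  step 2: phi=1, psi=0 -> continue
  step 3: phi=1, psi=0 -> continue
  step 9: psi=1 and phi held for [0,9) -> witness found
Witness step = 9

9


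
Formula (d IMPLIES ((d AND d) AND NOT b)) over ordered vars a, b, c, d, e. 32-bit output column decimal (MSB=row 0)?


Formula: (d IMPLIES ((d AND d) AND NOT b)) over a, b, c, d, e (32 rows)
Evaluate each row (bits = a,b,c,d,e, MSB first):
  row 0 [00000]: (0 IMPLIES ((0 AND 0) AND NOT 0)) -> 1
  row 1 [00001]: (0 IMPLIES ((0 AND 0) AND NOT 0)) -> 1
  row 2 [00010]: (1 IMPLIES ((1 AND 1) AND NOT 0)) -> 1
  row 3 [00011]: (1 IMPLIES ((1 AND 1) AND NOT 0)) -> 1
  row 4 [00100]: (0 IMPLIES ((0 AND 0) AND NOT 0)) -> 1
  row 5 [00101]: (0 IMPLIES ((0 AND 0) AND NOT 0)) -> 1
  row 6 [00110]: (1 IMPLIES ((1 AND 1) AND NOT 0)) -> 1
  row 7 [00111]: (1 IMPLIES ((1 AND 1) AND NOT 0)) -> 1
  row 8 [01000]: (0 IMPLIES ((0 AND 0) AND NOT 1)) -> 1
  row 9 [01001]: (0 IMPLIES ((0 AND 0) AND NOT 1)) -> 1
  row 10 [01010]: (1 IMPLIES ((1 AND 1) AND NOT 1)) -> 0
  row 11 [01011]: (1 IMPLIES ((1 AND 1) AND NOT 1)) -> 0
  row 12 [01100]: (0 IMPLIES ((0 AND 0) AND NOT 1)) -> 1
  row 13 [01101]: (0 IMPLIES ((0 AND 0) AND NOT 1)) -> 1
  row 14 [01110]: (1 IMPLIES ((1 AND 1) AND NOT 1)) -> 0
  row 15 [01111]: (1 IMPLIES ((1 AND 1) AND NOT 1)) -> 0
  row 16 [10000]: (0 IMPLIES ((0 AND 0) AND NOT 0)) -> 1
  row 17 [10001]: (0 IMPLIES ((0 AND 0) AND NOT 0)) -> 1
  row 18 [10010]: (1 IMPLIES ((1 AND 1) AND NOT 0)) -> 1
  row 19 [10011]: (1 IMPLIES ((1 AND 1) AND NOT 0)) -> 1
  row 20 [10100]: (0 IMPLIES ((0 AND 0) AND NOT 0)) -> 1
  row 21 [10101]: (0 IMPLIES ((0 AND 0) AND NOT 0)) -> 1
  row 22 [10110]: (1 IMPLIES ((1 AND 1) AND NOT 0)) -> 1
  row 23 [10111]: (1 IMPLIES ((1 AND 1) AND NOT 0)) -> 1
  row 24 [11000]: (0 IMPLIES ((0 AND 0) AND NOT 1)) -> 1
  row 25 [11001]: (0 IMPLIES ((0 AND 0) AND NOT 1)) -> 1
  row 26 [11010]: (1 IMPLIES ((1 AND 1) AND NOT 1)) -> 0
  row 27 [11011]: (1 IMPLIES ((1 AND 1) AND NOT 1)) -> 0
  row 28 [11100]: (0 IMPLIES ((0 AND 0) AND NOT 1)) -> 1
  row 29 [11101]: (0 IMPLIES ((0 AND 0) AND NOT 1)) -> 1
  row 30 [11110]: (1 IMPLIES ((1 AND 1) AND NOT 1)) -> 0
  row 31 [11111]: (1 IMPLIES ((1 AND 1) AND NOT 1)) -> 0
Full result column, 4 rows per line (a,b,c fixed per line; d,e runs 00..11 left to right):
  rows 0-3 [a,b,c=000]: 1111  = hex F
  rows 4-7 [a,b,c=001]: 1111  = hex F
  rows 8-11 [a,b,c=010]: 1100  = hex C
  rows 12-15 [a,b,c=011]: 1100  = hex C
  rows 16-19 [a,b,c=100]: 1111  = hex F
  rows 20-23 [a,b,c=101]: 1111  = hex F
  rows 24-27 [a,b,c=110]: 1100  = hex C
  rows 28-31 [a,b,c=111]: 1100  = hex C
Output column (row 0 .. row 31) = 11111111110011001111111111001100
Output column grouped in 4s = 1111 1111 1100 1100 1111 1111 1100 1100 = 0xFFCCFFCC
Convert to decimal digit by digit (value = value*16 + digit):
  F -> 15
  15*16 + 15 (F) = 255
  255*16 + 12 (C) = 4092
  4092*16 + 12 (C) = 65484
  65484*16 + 15 (F) = 1047759
  1047759*16 + 15 (F) = 16764159
  16764159*16 + 12 (C) = 268226556
  268226556*16 + 12 (C) = 4291624908
Decimal = 4291624908

4291624908


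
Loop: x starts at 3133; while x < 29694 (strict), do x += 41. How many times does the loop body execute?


Step 1: x goes from 3133 toward 29694 by 41; the body runs while x<29694, so iterations = ceil((bound-start)/step)
Step 2: Distance=26561
Step 3: ceil(26561/41)=648

648


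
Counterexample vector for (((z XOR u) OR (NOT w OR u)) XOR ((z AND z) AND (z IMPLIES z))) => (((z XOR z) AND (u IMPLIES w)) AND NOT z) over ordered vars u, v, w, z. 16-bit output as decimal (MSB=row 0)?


F1 = (((z XOR u) OR (NOT w OR u)) XOR ((z AND z) AND (z IMPLIES z)))
F2 = (((z XOR z) AND (u IMPLIES w)) AND NOT z)
Counterexample to F1=>F2 is where F1=1 and F2=0.
Evaluate each row (bits = u,v,w,z, MSB first):
  row 0 [0000]: F1=1 F2=0 -> F1&~F2 -> 1
  row 1 [0001]: F1=0 F2=0 -> F1&~F2 -> 0
  row 2 [0010]: F1=0 F2=0 -> F1&~F2 -> 0
  row 3 [0011]: F1=0 F2=0 -> F1&~F2 -> 0
  row 4 [0100]: F1=1 F2=0 -> F1&~F2 -> 1
  row 5 [0101]: F1=0 F2=0 -> F1&~F2 -> 0
  row 6 [0110]: F1=0 F2=0 -> F1&~F2 -> 0
  row 7 [0111]: F1=0 F2=0 -> F1&~F2 -> 0
  row 8 [1000]: F1=1 F2=0 -> F1&~F2 -> 1
  row 9 [1001]: F1=0 F2=0 -> F1&~F2 -> 0
  row 10 [1010]: F1=1 F2=0 -> F1&~F2 -> 1
  row 11 [1011]: F1=0 F2=0 -> F1&~F2 -> 0
  row 12 [1100]: F1=1 F2=0 -> F1&~F2 -> 1
  row 13 [1101]: F1=0 F2=0 -> F1&~F2 -> 0
  row 14 [1110]: F1=1 F2=0 -> F1&~F2 -> 1
  row 15 [1111]: F1=0 F2=0 -> F1&~F2 -> 0
Full result column, 4 rows per line (u,v fixed per line; w,z runs 00..11 left to right):
  rows 0-3 [u,v=00]: 1000  = hex 8
  rows 4-7 [u,v=01]: 1000  = hex 8
  rows 8-11 [u,v=10]: 1010  = hex A
  rows 12-15 [u,v=11]: 1010  = hex A
Counterexample vector (row 0 .. row 15) = 1000100010101010
Output column grouped in 4s = 1000 1000 1010 1010 = 0x88AA
Convert to decimal digit by digit (value = value*16 + digit):
  8 -> 8
  8*16 + 8 = 136
  136*16 + 10 (A) = 2186
  2186*16 + 10 (A) = 34986
Decimal = 34986

34986
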